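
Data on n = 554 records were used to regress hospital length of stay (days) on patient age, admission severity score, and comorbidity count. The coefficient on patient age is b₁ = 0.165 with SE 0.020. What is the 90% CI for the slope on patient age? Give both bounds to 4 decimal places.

df = n − k − 1 = 554 − 3 − 1 = 550.
t* = t_{0.05, 550} = 1.647629.
Margin = t* × SE = 1.647629 × 0.020 = 0.032953.
CI: 0.165 ± 0.032953 → (0.1320, 0.1980).
With 90% confidence, each one-unit increase in patient age is associated with a change of between 0.1320 and 0.1980 days in hospital length of stay, holding the other predictors fixed.

(0.1320, 0.1980)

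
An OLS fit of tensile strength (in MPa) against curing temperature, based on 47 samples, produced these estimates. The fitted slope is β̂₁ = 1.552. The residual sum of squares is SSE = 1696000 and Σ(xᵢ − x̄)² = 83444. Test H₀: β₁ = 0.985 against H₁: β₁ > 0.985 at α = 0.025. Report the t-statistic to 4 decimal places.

MSE = SSE/(n − 2) = 1696000/45 = 37688.9.
SE(β̂₁) = √(MSE/Sₓₓ) = √(37688.9/83444) = 0.672062.
t = (1.552 − 0.985) / 0.672062 = 0.8437.
df = n − 2 = 45.
One-sided p ≈ 0.2017, which is ≥ 0.025, so fail to reject H₀.
The data do not give significant evidence that the true slope on curing temperature exceeds 0.985 MPa per unit.

t = 0.8437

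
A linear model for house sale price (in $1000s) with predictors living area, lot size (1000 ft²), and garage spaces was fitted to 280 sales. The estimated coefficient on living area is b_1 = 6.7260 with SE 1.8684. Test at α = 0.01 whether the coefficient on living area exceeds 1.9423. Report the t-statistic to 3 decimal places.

H₀: β₁ = 1.9423 vs H₁: β₁ > 1.9423.
t = (b_1 − β₁⁰)/SE = (6.7260 − 1.9423) / 1.8684 = 2.560.
df = n − k − 1 = 280 − 3 − 1 = 276.
One-sided p ≈ 0.0055, which is < 0.01, so reject H₀.
There is evidence that the true slope on living area exceeds 1.9423 $1000s per unit, holding the other predictors fixed.

t = 2.560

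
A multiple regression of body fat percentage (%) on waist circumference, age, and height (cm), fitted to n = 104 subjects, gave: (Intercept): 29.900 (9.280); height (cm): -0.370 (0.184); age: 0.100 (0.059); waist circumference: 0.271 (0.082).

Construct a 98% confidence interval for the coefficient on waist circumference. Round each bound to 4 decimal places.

Read off: b = 0.271, SE = 0.082 for waist circumference.
df = n − k − 1 = 104 − 3 − 1 = 100.
t* = t_{0.01, 100} = 2.364217.
Margin = t* × SE = 2.364217 × 0.082 = 0.193866.
CI: 0.271 ± 0.193866 → (0.0771, 0.4649).

(0.0771, 0.4649)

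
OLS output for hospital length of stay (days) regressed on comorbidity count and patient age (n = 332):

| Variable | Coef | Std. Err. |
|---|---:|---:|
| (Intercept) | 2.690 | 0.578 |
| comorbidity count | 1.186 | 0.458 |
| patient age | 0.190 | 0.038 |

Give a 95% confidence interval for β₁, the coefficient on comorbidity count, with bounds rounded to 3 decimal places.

(0.285, 2.087)

Read off: b = 1.186, SE = 0.458 for comorbidity count.
df = n − k − 1 = 332 − 2 − 1 = 329.
t* = t_{0.025, 329} = 1.967201.
Margin = t* × SE = 1.967201 × 0.458 = 0.90098.
CI: 1.186 ± 0.90098 → (0.285, 2.087).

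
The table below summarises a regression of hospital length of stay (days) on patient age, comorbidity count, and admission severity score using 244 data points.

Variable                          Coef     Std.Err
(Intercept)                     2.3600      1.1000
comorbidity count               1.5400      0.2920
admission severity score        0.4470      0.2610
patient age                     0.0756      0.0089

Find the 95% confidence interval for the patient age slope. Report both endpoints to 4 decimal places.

Read off: b = 0.0756, SE = 0.0089 for patient age.
df = n − k − 1 = 244 − 3 − 1 = 240.
t* = t_{0.025, 240} = 1.969898.
Margin = t* × SE = 1.969898 × 0.0089 = 0.017532.
CI: 0.0756 ± 0.017532 → (0.0581, 0.0931).

(0.0581, 0.0931)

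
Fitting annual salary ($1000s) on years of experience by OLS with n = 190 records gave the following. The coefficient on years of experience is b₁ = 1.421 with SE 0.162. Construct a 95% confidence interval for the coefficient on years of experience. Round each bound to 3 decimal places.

df = n − 2 = 190 − 2 = 188.
t* = t_{0.025, 188} = 1.972663.
Margin = t* × SE = 1.972663 × 0.162 = 0.31957.
CI: 1.421 ± 0.31957 → (1.101, 1.741).
With 95% confidence, each one-unit increase in years of experience is associated with a change of between 1.101 and 1.741 $1000s in annual salary.

(1.101, 1.741)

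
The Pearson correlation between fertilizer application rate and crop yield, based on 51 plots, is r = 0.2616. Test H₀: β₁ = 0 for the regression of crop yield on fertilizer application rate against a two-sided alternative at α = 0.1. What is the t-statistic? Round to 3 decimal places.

t = r·√(n − 2)/√(1 − r²) = 0.2616·√49/√0.931565 = 1.897.
df = n − 2 = 49.
Two-sided p ≈ 0.0637, which is < 0.1, so reject H₀.
There is evidence of a linear association between fertilizer application rate and crop yield.

t = 1.897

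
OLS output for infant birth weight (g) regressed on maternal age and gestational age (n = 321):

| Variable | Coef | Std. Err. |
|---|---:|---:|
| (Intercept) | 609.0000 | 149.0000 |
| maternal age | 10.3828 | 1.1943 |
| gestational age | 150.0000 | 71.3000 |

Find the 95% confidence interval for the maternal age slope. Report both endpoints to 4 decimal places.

Read off: b = 10.3828, SE = 1.1943 for maternal age.
df = n − k − 1 = 321 − 2 − 1 = 318.
t* = t_{0.025, 318} = 1.967452.
Margin = t* × SE = 1.967452 × 1.1943 = 2.349728.
CI: 10.3828 ± 2.349728 → (8.0331, 12.7325).

(8.0331, 12.7325)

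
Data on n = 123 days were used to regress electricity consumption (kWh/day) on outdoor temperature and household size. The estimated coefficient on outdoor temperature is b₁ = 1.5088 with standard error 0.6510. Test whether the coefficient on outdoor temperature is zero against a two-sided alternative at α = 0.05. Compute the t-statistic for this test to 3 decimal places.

H₀: β₁ = 0 vs H₁: β₁ ≠ 0.
t = (b₁ − β₁⁰)/SE = 1.5088 / 0.6510 = 2.318.
df = n − k − 1 = 123 − 2 − 1 = 120.
Two-sided p ≈ 0.0222, which is < 0.05, so reject H₀.
There is evidence that outdoor temperature is associated with electricity consumption, holding the other predictors fixed.

t = 2.318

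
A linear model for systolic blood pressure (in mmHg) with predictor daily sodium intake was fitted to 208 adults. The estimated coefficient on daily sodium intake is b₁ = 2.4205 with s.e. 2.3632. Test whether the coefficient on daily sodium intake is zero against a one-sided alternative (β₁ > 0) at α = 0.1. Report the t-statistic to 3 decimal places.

H₀: β₁ = 0 vs H₁: β₁ > 0.
t = (b₁ − β₁⁰)/SE = 2.4205 / 2.3632 = 1.024.
df = n − 2 = 208 − 2 = 206.
One-sided p ≈ 0.1535, which is ≥ 0.1, so fail to reject H₀.
The data do not give significant evidence that the true slope on daily sodium intake is positive.

t = 1.024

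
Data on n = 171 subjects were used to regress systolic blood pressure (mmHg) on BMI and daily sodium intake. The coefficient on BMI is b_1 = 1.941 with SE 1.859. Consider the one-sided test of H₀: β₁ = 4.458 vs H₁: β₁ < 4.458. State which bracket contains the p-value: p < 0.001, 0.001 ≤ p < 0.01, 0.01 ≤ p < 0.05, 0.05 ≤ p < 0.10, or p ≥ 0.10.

t = (1.941 − 4.458) / 1.859 = -1.354.
df = n − k − 1 = 171 − 2 − 1 = 168.
One-sided p = P(T_{168} < t) ≈ 0.0888.
So 0.05 ≤ p < 0.10.

0.05 ≤ p < 0.10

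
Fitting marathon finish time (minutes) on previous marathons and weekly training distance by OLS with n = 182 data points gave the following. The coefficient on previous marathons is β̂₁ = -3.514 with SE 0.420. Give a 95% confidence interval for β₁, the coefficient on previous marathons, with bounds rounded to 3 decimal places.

df = n − k − 1 = 182 − 2 − 1 = 179.
t* = t_{0.025, 179} = 1.973305.
Margin = t* × SE = 1.973305 × 0.420 = 0.82879.
CI: -3.514 ± 0.82879 → (-4.343, -2.685).
With 95% confidence, each one-unit increase in previous marathons is associated with a change of between -4.343 and -2.685 minutes in marathon finish time, holding the other predictors fixed.

(-4.343, -2.685)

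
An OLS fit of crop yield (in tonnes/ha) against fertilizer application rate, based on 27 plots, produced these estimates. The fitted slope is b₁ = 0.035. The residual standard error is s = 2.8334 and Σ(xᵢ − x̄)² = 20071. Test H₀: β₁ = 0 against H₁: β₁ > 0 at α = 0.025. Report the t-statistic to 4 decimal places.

SE(b₁) = s/√Sₓₓ = 2.8334/√20071 = 0.0199997.
t = 0.035 / 0.0199997 = 1.7500.
df = n − 2 = 25.
One-sided p ≈ 0.0462, which is ≥ 0.025, so fail to reject H₀.
The data do not give significant evidence that the true slope on fertilizer application rate is positive.

t = 1.7500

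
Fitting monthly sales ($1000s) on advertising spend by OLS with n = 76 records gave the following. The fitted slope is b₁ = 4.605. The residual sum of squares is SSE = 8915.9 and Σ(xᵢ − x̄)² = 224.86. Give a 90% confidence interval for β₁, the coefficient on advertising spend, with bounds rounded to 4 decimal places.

MSE = SSE/(n − 2) = 8915.9/74 = 120.485.
SE(b₁) = √(MSE/Sₓₓ) = √(120.485/224.86) = 0.731999.
df = n − 2 = 74.
t* = t_{0.05, 74} = 1.665707.
Margin = t* × SE = 1.665707 × 0.731999 = 1.219296.
CI: 4.605 ± 1.219296 → (3.3857, 5.8243).
With 90% confidence, each one-unit increase in advertising spend is associated with a change of between 3.3857 and 5.8243 $1000s in monthly sales.

(3.3857, 5.8243)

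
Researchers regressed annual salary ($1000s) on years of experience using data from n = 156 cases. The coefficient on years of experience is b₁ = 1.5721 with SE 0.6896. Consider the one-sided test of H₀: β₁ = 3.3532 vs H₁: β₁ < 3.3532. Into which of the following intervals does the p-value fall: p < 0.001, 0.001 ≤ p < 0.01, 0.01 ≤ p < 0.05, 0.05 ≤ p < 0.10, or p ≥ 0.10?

t = (1.5721 − 3.3532) / 0.6896 = -2.583.
df = n − 2 = 156 − 2 = 154.
One-sided p = P(T_{154} < t) ≈ 0.0054.
So 0.001 ≤ p < 0.01.

0.001 ≤ p < 0.01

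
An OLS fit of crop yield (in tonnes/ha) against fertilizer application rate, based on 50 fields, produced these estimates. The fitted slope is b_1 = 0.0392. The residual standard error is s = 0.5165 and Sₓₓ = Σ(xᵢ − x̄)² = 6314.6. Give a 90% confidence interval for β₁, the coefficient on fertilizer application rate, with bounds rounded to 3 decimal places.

SE(b_1) = s/√Sₓₓ = 0.5165/√6314.6 = 0.00649976.
df = n − 2 = 48.
t* = t_{0.05, 48} = 1.677224.
Margin = t* × SE = 1.677224 × 0.00649976 = 0.01090.
CI: 0.0392 ± 0.01090 → (0.028, 0.050).
With 90% confidence, each one-unit increase in fertilizer application rate is associated with a change of between 0.028 and 0.050 tonnes/ha in crop yield.

(0.028, 0.050)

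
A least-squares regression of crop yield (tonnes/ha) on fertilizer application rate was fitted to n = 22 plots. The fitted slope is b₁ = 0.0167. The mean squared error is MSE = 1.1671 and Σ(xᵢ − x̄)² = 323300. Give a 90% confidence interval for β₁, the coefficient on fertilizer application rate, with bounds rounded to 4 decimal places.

SE(b₁) = √(MSE/Sₓₓ) = √(1.1671/323300) = 0.00189999.
df = n − 2 = 20.
t* = t_{0.05, 20} = 1.724718.
Margin = t* × SE = 1.724718 × 0.00189999 = 0.003277.
CI: 0.0167 ± 0.003277 → (0.0134, 0.0200).
With 90% confidence, each one-unit increase in fertilizer application rate is associated with a change of between 0.0134 and 0.0200 tonnes/ha in crop yield.

(0.0134, 0.0200)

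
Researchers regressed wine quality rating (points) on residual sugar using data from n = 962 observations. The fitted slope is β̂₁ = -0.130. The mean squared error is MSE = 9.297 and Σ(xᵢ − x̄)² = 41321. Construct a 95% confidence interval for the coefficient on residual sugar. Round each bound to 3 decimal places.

SE(β̂₁) = √(MSE/Sₓₓ) = √(9.297/41321) = 0.0149998.
df = n − 2 = 960.
t* = t_{0.025, 960} = 1.962438.
Margin = t* × SE = 1.962438 × 0.0149998 = 0.02944.
CI: -0.130 ± 0.02944 → (-0.159, -0.101).
With 95% confidence, each one-unit increase in residual sugar is associated with a change of between -0.159 and -0.101 points in wine quality rating.

(-0.159, -0.101)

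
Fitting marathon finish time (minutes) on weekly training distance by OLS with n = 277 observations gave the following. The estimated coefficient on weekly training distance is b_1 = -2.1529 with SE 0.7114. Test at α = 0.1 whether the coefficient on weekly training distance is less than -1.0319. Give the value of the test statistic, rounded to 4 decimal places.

t = -1.5758

H₀: β₁ = -1.0319 vs H₁: β₁ < -1.0319.
t = (b_1 − β₁⁰)/SE = (-2.1529 − (-1.0319)) / 0.7114 = -1.5758.
df = n − 2 = 277 − 2 = 275.
One-sided p ≈ 0.0581, which is < 0.1, so reject H₀.
There is evidence that the true slope on weekly training distance is below -1.0319 minutes per unit.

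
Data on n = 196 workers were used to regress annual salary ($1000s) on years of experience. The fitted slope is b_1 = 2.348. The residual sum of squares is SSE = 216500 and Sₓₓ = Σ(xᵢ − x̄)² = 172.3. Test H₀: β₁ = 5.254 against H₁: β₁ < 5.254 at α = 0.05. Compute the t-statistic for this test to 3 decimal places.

MSE = SSE/(n − 2) = 216500/194 = 1115.98.
SE(b_1) = √(MSE/Sₓₓ) = √(1115.98/172.3) = 2.54499.
t = (2.348 − 5.254) / 2.54499 = -1.142.
df = n − 2 = 194.
One-sided p ≈ 0.1275, which is ≥ 0.05, so fail to reject H₀.
The data do not give significant evidence that the true slope on years of experience is below 5.254 $1000s per unit.

t = -1.142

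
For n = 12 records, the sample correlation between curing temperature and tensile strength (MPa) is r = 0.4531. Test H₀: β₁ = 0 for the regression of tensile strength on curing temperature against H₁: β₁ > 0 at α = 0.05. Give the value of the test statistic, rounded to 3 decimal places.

t = r·√(n − 2)/√(1 − r²) = 0.4531·√10/√0.7947 = 1.607.
df = n − 2 = 10.
One-sided p ≈ 0.0695, which is ≥ 0.05, so fail to reject H₀.
The data do not give significant evidence of a linear association between curing temperature and tensile strength.

t = 1.607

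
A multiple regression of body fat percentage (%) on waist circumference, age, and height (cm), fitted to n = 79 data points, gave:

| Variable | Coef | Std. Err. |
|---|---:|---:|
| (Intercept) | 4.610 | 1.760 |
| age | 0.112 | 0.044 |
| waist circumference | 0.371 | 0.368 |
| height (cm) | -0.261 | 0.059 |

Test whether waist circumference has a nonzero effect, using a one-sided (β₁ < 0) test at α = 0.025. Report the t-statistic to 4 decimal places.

t = 1.0082

Read off: b = 0.371, SE = 0.368 for waist circumference.
H₀: β₁ = 0 vs H₁: β₁ < 0.
t = 0.371 / 0.368 = 1.0082.
df = n − k − 1 = 79 − 3 − 1 = 75.
One-sided p ≈ 0.8417, which is ≥ 0.025, so fail to reject H₀.
The data do not give significant evidence that the true slope on waist circumference is negative, holding the other predictors fixed.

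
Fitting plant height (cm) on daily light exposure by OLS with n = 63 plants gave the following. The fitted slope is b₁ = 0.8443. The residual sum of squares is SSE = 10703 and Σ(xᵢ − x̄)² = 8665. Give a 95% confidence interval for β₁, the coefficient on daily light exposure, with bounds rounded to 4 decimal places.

MSE = SSE/(n − 2) = 10703/61 = 175.459.
SE(b₁) = √(MSE/Sₓₓ) = √(175.459/8665) = 0.1423.
df = n − 2 = 61.
t* = t_{0.025, 61} = 1.999624.
Margin = t* × SE = 1.999624 × 0.1423 = 0.284546.
CI: 0.8443 ± 0.284546 → (0.5598, 1.1288).
With 95% confidence, each one-unit increase in daily light exposure is associated with a change of between 0.5598 and 1.1288 cm in plant height.

(0.5598, 1.1288)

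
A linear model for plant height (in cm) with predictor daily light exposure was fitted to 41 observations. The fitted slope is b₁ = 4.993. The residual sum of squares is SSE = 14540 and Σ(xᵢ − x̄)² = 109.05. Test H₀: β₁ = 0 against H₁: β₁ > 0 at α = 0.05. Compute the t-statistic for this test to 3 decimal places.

t = 2.700

MSE = SSE/(n − 2) = 14540/39 = 372.821.
SE(b₁) = √(MSE/Sₓₓ) = √(372.821/109.05) = 1.849.
t = 4.993 / 1.849 = 2.700.
df = n − 2 = 39.
One-sided p ≈ 0.0051, which is < 0.05, so reject H₀.
There is evidence that the true slope on daily light exposure is positive.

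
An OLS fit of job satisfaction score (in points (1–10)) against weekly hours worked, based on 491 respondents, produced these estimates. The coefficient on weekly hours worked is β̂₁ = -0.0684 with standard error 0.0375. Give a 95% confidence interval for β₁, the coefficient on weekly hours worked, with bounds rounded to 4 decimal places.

df = n − 2 = 491 − 2 = 489.
t* = t_{0.025, 489} = 1.964827.
Margin = t* × SE = 1.964827 × 0.0375 = 0.073681.
CI: -0.0684 ± 0.073681 → (-0.1421, 0.0053).
With 95% confidence, each one-unit increase in weekly hours worked is associated with a change of between -0.1421 and 0.0053 points (1–10) in job satisfaction score.

(-0.1421, 0.0053)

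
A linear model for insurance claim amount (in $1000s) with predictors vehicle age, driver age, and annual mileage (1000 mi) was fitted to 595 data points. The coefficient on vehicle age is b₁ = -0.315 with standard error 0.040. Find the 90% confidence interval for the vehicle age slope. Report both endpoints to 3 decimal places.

df = n − k − 1 = 595 − 3 − 1 = 591.
t* = t_{0.05, 591} = 1.647436.
Margin = t* × SE = 1.647436 × 0.040 = 0.06590.
CI: -0.315 ± 0.06590 → (-0.381, -0.249).
With 90% confidence, each one-unit increase in vehicle age is associated with a change of between -0.381 and -0.249 $1000s in insurance claim amount, holding the other predictors fixed.

(-0.381, -0.249)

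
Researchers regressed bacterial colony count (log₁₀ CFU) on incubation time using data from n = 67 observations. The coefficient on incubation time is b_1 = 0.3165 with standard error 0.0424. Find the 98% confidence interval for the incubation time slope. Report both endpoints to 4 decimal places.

df = n − 2 = 67 − 2 = 65.
t* = t_{0.01, 65} = 2.385097.
Margin = t* × SE = 2.385097 × 0.0424 = 0.101128.
CI: 0.3165 ± 0.101128 → (0.2154, 0.4176).
With 98% confidence, each one-unit increase in incubation time is associated with a change of between 0.2154 and 0.4176 log₁₀ CFU in bacterial colony count.

(0.2154, 0.4176)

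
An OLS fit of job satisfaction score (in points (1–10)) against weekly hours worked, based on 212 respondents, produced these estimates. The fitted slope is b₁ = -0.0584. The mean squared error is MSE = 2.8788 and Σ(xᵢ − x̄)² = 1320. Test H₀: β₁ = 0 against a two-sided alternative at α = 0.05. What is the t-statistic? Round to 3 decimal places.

t = -1.251

SE(b₁) = √(MSE/Sₓₓ) = √(2.8788/1320) = 0.0467002.
t = -0.0584 / 0.0467002 = -1.251.
df = n − 2 = 210.
Two-sided p ≈ 0.2125, which is ≥ 0.05, so fail to reject H₀.
The data do not give significant evidence of an association between weekly hours worked and job satisfaction score.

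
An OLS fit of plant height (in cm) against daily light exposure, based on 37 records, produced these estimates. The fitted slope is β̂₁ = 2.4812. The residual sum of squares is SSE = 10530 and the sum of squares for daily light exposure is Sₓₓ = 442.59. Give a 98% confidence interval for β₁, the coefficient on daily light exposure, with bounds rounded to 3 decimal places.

(0.471, 4.491)

MSE = SSE/(n − 2) = 10530/35 = 300.857.
SE(β̂₁) = √(MSE/Sₓₓ) = √(300.857/442.59) = 0.824479.
df = n − 2 = 35.
t* = t_{0.01, 35} = 2.437723.
Margin = t* × SE = 2.437723 × 0.824479 = 2.00985.
CI: 2.4812 ± 2.00985 → (0.471, 4.491).
With 98% confidence, each one-unit increase in daily light exposure is associated with a change of between 0.471 and 4.491 cm in plant height.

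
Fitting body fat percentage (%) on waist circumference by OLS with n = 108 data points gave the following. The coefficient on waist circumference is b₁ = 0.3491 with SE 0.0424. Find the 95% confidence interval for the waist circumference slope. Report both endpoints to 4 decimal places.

df = n − 2 = 108 − 2 = 106.
t* = t_{0.025, 106} = 1.982597.
Margin = t* × SE = 1.982597 × 0.0424 = 0.084062.
CI: 0.3491 ± 0.084062 → (0.2650, 0.4332).
With 95% confidence, each one-unit increase in waist circumference is associated with a change of between 0.2650 and 0.4332 % in body fat percentage.

(0.2650, 0.4332)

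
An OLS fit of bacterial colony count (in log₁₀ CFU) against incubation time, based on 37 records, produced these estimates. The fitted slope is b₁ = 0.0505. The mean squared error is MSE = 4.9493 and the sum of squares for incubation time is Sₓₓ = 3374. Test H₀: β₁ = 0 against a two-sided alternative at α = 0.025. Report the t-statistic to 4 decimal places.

SE(b₁) = √(MSE/Sₓₓ) = √(4.9493/3374) = 0.0383001.
t = 0.0505 / 0.0383001 = 1.3185.
df = n − 2 = 35.
Two-sided p ≈ 0.1959, which is ≥ 0.025, so fail to reject H₀.
The data do not give significant evidence of an association between incubation time and bacterial colony count.

t = 1.3185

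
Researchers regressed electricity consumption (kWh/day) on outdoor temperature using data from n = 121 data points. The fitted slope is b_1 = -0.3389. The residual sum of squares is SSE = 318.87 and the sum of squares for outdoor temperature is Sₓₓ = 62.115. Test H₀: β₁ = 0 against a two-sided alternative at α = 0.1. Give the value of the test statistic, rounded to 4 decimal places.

t = -1.6317

MSE = SSE/(n − 2) = 318.87/119 = 2.67958.
SE(b_1) = √(MSE/Sₓₓ) = √(2.67958/62.115) = 0.207699.
t = -0.3389 / 0.207699 = -1.6317.
df = n − 2 = 119.
Two-sided p ≈ 0.1054, which is ≥ 0.1, so fail to reject H₀.
The data do not give significant evidence of an association between outdoor temperature and electricity consumption.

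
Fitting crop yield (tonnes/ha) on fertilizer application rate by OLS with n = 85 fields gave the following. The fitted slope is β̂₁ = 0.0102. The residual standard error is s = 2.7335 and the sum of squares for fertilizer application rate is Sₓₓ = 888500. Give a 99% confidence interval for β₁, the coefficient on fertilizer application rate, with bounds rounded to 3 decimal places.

SE(β̂₁) = s/√Sₓₓ = 2.7335/√888500 = 0.00289995.
df = n − 2 = 83.
t* = t_{0.005, 83} = 2.636369.
Margin = t* × SE = 2.636369 × 0.00289995 = 0.00765.
CI: 0.0102 ± 0.00765 → (0.003, 0.018).
With 99% confidence, each one-unit increase in fertilizer application rate is associated with a change of between 0.003 and 0.018 tonnes/ha in crop yield.

(0.003, 0.018)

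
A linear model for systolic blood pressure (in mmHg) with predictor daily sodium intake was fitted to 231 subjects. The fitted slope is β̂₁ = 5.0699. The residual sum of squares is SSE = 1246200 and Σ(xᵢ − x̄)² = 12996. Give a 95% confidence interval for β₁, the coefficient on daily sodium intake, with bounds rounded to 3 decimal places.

(3.795, 6.345)

MSE = SSE/(n − 2) = 1246200/229 = 5441.92.
SE(β̂₁) = √(MSE/Sₓₓ) = √(5441.92/12996) = 0.6471.
df = n − 2 = 229.
t* = t_{0.025, 229} = 1.970377.
Margin = t* × SE = 1.970377 × 0.6471 = 1.27503.
CI: 5.0699 ± 1.27503 → (3.795, 6.345).
With 95% confidence, each one-unit increase in daily sodium intake is associated with a change of between 3.795 and 6.345 mmHg in systolic blood pressure.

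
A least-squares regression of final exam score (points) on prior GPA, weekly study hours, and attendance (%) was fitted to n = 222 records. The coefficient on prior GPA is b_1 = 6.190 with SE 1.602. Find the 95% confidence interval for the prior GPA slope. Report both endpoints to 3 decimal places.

df = n − k − 1 = 222 − 3 − 1 = 218.
t* = t_{0.025, 218} = 1.970906.
Margin = t* × SE = 1.970906 × 1.602 = 3.15739.
CI: 6.190 ± 3.15739 → (3.033, 9.347).
With 95% confidence, each one-unit increase in prior GPA is associated with a change of between 3.033 and 9.347 points in final exam score, holding the other predictors fixed.

(3.033, 9.347)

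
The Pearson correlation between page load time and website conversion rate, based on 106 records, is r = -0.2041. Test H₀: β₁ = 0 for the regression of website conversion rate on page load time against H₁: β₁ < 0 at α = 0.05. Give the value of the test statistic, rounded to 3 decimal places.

t = r·√(n − 2)/√(1 − r²) = -0.2041·√104/√0.958343 = -2.126.
df = n − 2 = 104.
One-sided p ≈ 0.0179, which is < 0.05, so reject H₀.
There is evidence of a linear association between page load time and website conversion rate.

t = -2.126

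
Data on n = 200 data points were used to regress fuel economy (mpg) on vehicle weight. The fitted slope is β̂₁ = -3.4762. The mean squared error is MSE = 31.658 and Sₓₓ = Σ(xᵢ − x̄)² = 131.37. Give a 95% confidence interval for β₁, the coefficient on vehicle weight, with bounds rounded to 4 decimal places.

(-4.4443, -2.5081)

SE(β̂₁) = √(MSE/Sₓₓ) = √(31.658/131.37) = 0.490901.
df = n − 2 = 198.
t* = t_{0.025, 198} = 1.972017.
Margin = t* × SE = 1.972017 × 0.490901 = 0.968065.
CI: -3.4762 ± 0.968065 → (-4.4443, -2.5081).
With 95% confidence, each one-unit increase in vehicle weight is associated with a change of between -4.4443 and -2.5081 mpg in fuel economy.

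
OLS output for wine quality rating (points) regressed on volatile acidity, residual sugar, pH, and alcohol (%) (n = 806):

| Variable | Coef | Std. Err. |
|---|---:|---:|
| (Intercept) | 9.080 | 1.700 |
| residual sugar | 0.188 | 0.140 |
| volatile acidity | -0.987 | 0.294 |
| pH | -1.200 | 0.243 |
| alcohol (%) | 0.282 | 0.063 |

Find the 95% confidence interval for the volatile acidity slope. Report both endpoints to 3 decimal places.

Read off: b = -0.987, SE = 0.294 for volatile acidity.
df = n − k − 1 = 806 − 4 − 1 = 801.
t* = t_{0.025, 801} = 1.96293.
Margin = t* × SE = 1.96293 × 0.294 = 0.57710.
CI: -0.987 ± 0.57710 → (-1.564, -0.410).

(-1.564, -0.410)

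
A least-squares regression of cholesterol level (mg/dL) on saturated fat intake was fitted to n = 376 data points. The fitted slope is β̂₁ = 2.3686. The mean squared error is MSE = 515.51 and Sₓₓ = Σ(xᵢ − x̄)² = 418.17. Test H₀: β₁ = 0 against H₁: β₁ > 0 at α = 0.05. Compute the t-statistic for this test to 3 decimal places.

t = 2.133

SE(β̂₁) = √(MSE/Sₓₓ) = √(515.51/418.17) = 1.1103.
t = 2.3686 / 1.1103 = 2.133.
df = n − 2 = 374.
One-sided p ≈ 0.0168, which is < 0.05, so reject H₀.
There is evidence that the true slope on saturated fat intake is positive.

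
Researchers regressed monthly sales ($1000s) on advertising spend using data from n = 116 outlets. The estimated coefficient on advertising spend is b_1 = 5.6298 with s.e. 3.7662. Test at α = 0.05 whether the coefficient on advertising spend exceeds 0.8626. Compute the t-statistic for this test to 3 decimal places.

H₀: β₁ = 0.8626 vs H₁: β₁ > 0.8626.
t = (b_1 − β₁⁰)/SE = (5.6298 − 0.8626) / 3.7662 = 1.266.
df = n − 2 = 116 − 2 = 114.
One-sided p ≈ 0.1041, which is ≥ 0.05, so fail to reject H₀.
The data do not give significant evidence that the true slope on advertising spend exceeds 0.8626 $1000s per unit.

t = 1.266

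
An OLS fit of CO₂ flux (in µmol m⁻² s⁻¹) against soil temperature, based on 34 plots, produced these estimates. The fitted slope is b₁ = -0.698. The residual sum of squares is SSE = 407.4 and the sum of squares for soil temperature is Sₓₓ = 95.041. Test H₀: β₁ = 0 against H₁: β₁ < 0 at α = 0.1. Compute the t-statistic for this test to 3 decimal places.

t = -1.907

MSE = SSE/(n − 2) = 407.4/32 = 12.7312.
SE(b₁) = √(MSE/Sₓₓ) = √(12.7312/95.041) = 0.365999.
t = -0.698 / 0.365999 = -1.907.
df = n − 2 = 32.
One-sided p ≈ 0.0328, which is < 0.1, so reject H₀.
There is evidence that the true slope on soil temperature is negative.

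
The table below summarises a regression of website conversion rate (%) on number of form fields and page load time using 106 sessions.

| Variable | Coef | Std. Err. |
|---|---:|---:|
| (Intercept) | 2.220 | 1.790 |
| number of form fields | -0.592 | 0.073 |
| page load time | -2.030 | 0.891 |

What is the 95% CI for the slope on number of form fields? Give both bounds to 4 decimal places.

Read off: b = -0.592, SE = 0.073 for number of form fields.
df = n − k − 1 = 106 − 2 − 1 = 103.
t* = t_{0.025, 103} = 1.983264.
Margin = t* × SE = 1.983264 × 0.073 = 0.144778.
CI: -0.592 ± 0.144778 → (-0.7368, -0.4472).

(-0.7368, -0.4472)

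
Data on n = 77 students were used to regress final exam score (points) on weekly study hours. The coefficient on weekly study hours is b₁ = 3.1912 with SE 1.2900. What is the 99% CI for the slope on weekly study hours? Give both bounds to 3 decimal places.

df = n − 2 = 77 − 2 = 75.
t* = t_{0.005, 75} = 2.642983.
Margin = t* × SE = 2.642983 × 1.2900 = 3.40945.
CI: 3.1912 ± 3.40945 → (-0.218, 6.601).
With 99% confidence, each one-unit increase in weekly study hours is associated with a change of between -0.218 and 6.601 points in final exam score.

(-0.218, 6.601)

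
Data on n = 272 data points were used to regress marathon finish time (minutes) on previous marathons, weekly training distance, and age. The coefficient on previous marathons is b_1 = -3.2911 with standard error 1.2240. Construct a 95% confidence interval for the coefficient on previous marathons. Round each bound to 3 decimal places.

(-5.701, -0.881)

df = n − k − 1 = 272 − 3 − 1 = 268.
t* = t_{0.025, 268} = 1.968855.
Margin = t* × SE = 1.968855 × 1.2240 = 2.40988.
CI: -3.2911 ± 2.40988 → (-5.701, -0.881).
With 95% confidence, each one-unit increase in previous marathons is associated with a change of between -5.701 and -0.881 minutes in marathon finish time, holding the other predictors fixed.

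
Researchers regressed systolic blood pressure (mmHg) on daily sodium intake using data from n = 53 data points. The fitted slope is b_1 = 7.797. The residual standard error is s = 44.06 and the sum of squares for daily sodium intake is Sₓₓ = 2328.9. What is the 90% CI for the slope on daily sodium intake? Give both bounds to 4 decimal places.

(6.2675, 9.3265)

SE(b_1) = s/√Sₓₓ = 44.06/√2328.9 = 0.912996.
df = n − 2 = 51.
t* = t_{0.05, 51} = 1.675285.
Margin = t* × SE = 1.675285 × 0.912996 = 1.529529.
CI: 7.797 ± 1.529529 → (6.2675, 9.3265).
With 90% confidence, each one-unit increase in daily sodium intake is associated with a change of between 6.2675 and 9.3265 mmHg in systolic blood pressure.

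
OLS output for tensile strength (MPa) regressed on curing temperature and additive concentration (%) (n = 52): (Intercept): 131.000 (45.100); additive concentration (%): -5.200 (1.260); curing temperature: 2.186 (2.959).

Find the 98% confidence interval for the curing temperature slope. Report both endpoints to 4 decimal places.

Read off: b = 2.186, SE = 2.959 for curing temperature.
df = n − k − 1 = 52 − 2 − 1 = 49.
t* = t_{0.01, 49} = 2.404892.
Margin = t* × SE = 2.404892 × 2.959 = 7.116075.
CI: 2.186 ± 7.116075 → (-4.9301, 9.3021).

(-4.9301, 9.3021)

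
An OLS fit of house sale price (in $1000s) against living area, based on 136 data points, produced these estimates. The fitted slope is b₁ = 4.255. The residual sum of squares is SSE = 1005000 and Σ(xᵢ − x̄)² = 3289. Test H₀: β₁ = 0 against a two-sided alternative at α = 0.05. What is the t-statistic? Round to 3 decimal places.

t = 2.818

MSE = SSE/(n − 2) = 1005000/134 = 7500.
SE(b₁) = √(MSE/Sₓₓ) = √(7500/3289) = 1.51008.
t = 4.255 / 1.51008 = 2.818.
df = n − 2 = 134.
Two-sided p ≈ 0.0056, which is < 0.05, so reject H₀.
There is evidence that living area is associated with house sale price.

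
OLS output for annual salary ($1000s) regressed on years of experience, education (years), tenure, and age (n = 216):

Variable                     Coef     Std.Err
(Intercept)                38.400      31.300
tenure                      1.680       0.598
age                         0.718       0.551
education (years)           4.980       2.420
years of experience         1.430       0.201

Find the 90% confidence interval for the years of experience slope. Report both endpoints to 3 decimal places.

Read off: b = 1.430, SE = 0.201 for years of experience.
df = n − k − 1 = 216 − 4 − 1 = 211.
t* = t_{0.05, 211} = 1.652107.
Margin = t* × SE = 1.652107 × 0.201 = 0.33207.
CI: 1.430 ± 0.33207 → (1.098, 1.762).

(1.098, 1.762)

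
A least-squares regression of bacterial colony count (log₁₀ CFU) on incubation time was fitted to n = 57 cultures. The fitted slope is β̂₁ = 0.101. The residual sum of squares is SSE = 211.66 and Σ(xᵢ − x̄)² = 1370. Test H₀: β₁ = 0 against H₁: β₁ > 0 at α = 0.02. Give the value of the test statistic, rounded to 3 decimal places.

t = 1.906

MSE = SSE/(n − 2) = 211.66/55 = 3.84836.
SE(β̂₁) = √(MSE/Sₓₓ) = √(3.84836/1370) = 0.0530002.
t = 0.101 / 0.0530002 = 1.906.
df = n − 2 = 55.
One-sided p ≈ 0.0310, which is ≥ 0.02, so fail to reject H₀.
The data do not give significant evidence that the true slope on incubation time is positive.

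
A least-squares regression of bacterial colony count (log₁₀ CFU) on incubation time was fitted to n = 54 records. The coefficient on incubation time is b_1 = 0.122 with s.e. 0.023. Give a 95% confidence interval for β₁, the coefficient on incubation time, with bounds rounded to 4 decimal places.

(0.0758, 0.1682)

df = n − 2 = 54 − 2 = 52.
t* = t_{0.025, 52} = 2.006647.
Margin = t* × SE = 2.006647 × 0.023 = 0.046153.
CI: 0.122 ± 0.046153 → (0.0758, 0.1682).
With 95% confidence, each one-unit increase in incubation time is associated with a change of between 0.0758 and 0.1682 log₁₀ CFU in bacterial colony count.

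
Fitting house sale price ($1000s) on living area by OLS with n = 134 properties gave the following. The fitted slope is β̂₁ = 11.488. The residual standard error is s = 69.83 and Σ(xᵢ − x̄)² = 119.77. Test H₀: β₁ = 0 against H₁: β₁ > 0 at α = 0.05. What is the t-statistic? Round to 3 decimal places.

SE(β̂₁) = s/√Sₓₓ = 69.83/√119.77 = 6.3807.
t = 11.488 / 6.3807 = 1.800.
df = n − 2 = 132.
One-sided p ≈ 0.0370, which is < 0.05, so reject H₀.
There is evidence that the true slope on living area is positive.

t = 1.800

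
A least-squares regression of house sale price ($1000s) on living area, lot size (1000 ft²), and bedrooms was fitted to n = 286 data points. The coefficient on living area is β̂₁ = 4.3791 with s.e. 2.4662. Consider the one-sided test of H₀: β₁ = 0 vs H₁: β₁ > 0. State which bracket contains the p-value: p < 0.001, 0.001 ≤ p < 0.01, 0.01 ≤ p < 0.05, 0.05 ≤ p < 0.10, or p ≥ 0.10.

0.01 ≤ p < 0.05

t = 4.3791 / 2.4662 = 1.776.
df = n − k − 1 = 286 − 3 − 1 = 282.
One-sided p = P(T_{282} > t) ≈ 0.0384.
So 0.01 ≤ p < 0.05.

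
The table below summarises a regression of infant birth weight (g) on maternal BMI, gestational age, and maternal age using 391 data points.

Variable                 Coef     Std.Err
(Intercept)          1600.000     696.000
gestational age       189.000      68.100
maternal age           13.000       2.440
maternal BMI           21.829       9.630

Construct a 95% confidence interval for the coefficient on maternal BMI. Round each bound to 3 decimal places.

Read off: b = 21.829, SE = 9.630 for maternal BMI.
df = n − k − 1 = 391 − 3 − 1 = 387.
t* = t_{0.025, 387} = 1.966113.
Margin = t* × SE = 1.966113 × 9.630 = 18.93367.
CI: 21.829 ± 18.93367 → (2.895, 40.763).

(2.895, 40.763)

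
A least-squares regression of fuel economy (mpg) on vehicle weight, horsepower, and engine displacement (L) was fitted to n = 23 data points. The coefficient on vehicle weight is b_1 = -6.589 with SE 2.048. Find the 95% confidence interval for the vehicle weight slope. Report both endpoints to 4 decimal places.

(-10.8755, -2.3025)

df = n − k − 1 = 23 − 3 − 1 = 19.
t* = t_{0.025, 19} = 2.093024.
Margin = t* × SE = 2.093024 × 2.048 = 4.286513.
CI: -6.589 ± 4.286513 → (-10.8755, -2.3025).
With 95% confidence, each one-unit increase in vehicle weight is associated with a change of between -10.8755 and -2.3025 mpg in fuel economy, holding the other predictors fixed.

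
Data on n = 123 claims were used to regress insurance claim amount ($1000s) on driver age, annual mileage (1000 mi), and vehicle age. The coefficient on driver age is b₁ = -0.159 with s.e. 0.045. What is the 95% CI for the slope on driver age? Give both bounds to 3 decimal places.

df = n − k − 1 = 123 − 3 − 1 = 119.
t* = t_{0.025, 119} = 1.9801.
Margin = t* × SE = 1.9801 × 0.045 = 0.08910.
CI: -0.159 ± 0.08910 → (-0.248, -0.070).
With 95% confidence, each one-unit increase in driver age is associated with a change of between -0.248 and -0.070 $1000s in insurance claim amount, holding the other predictors fixed.

(-0.248, -0.070)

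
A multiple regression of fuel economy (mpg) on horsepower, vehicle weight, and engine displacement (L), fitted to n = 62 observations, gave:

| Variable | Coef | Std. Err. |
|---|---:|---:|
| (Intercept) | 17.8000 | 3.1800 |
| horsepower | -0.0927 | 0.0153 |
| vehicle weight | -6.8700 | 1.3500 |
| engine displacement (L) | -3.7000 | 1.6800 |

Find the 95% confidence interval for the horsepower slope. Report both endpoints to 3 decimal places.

Read off: b = -0.0927, SE = 0.0153 for horsepower.
df = n − k − 1 = 62 − 3 − 1 = 58.
t* = t_{0.025, 58} = 2.001717.
Margin = t* × SE = 2.001717 × 0.0153 = 0.03063.
CI: -0.0927 ± 0.03063 → (-0.123, -0.062).

(-0.123, -0.062)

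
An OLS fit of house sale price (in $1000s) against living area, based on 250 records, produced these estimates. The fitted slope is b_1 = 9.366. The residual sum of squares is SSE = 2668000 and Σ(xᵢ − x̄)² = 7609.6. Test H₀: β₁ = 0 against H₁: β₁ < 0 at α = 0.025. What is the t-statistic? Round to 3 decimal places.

t = 7.877

MSE = SSE/(n − 2) = 2668000/248 = 10758.1.
SE(b_1) = √(MSE/Sₓₓ) = √(10758.1/7609.6) = 1.18901.
t = 9.366 / 1.18901 = 7.877.
df = n − 2 = 248.
One-sided p ≈ 1.0000, which is ≥ 0.025, so fail to reject H₀.
The data do not give significant evidence that the true slope on living area is negative.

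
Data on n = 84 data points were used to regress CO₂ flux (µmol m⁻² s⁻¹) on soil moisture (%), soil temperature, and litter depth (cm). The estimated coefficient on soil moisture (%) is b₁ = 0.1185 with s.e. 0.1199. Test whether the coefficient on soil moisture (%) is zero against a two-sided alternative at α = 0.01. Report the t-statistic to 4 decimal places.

H₀: β₁ = 0 vs H₁: β₁ ≠ 0.
t = (b₁ − β₁⁰)/SE = 0.1185 / 0.1199 = 0.9883.
df = n − k − 1 = 84 − 3 − 1 = 80.
Two-sided p ≈ 0.3260, which is ≥ 0.01, so fail to reject H₀.
The data do not give significant evidence of an association between soil moisture (%) and CO₂ flux, after adjusting for the other predictors.

t = 0.9883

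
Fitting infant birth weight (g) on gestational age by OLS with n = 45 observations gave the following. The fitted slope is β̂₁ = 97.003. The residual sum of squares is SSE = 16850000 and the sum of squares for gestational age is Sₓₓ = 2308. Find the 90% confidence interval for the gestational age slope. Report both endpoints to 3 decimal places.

(75.098, 118.908)

MSE = SSE/(n − 2) = 16850000/43 = 391860.
SE(β̂₁) = √(MSE/Sₓₓ) = √(391860/2308) = 13.0301.
df = n − 2 = 43.
t* = t_{0.05, 43} = 1.681071.
Margin = t* × SE = 1.681071 × 13.0301 = 21.90452.
CI: 97.003 ± 21.90452 → (75.098, 118.908).
With 90% confidence, each one-unit increase in gestational age is associated with a change of between 75.098 and 118.908 g in infant birth weight.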